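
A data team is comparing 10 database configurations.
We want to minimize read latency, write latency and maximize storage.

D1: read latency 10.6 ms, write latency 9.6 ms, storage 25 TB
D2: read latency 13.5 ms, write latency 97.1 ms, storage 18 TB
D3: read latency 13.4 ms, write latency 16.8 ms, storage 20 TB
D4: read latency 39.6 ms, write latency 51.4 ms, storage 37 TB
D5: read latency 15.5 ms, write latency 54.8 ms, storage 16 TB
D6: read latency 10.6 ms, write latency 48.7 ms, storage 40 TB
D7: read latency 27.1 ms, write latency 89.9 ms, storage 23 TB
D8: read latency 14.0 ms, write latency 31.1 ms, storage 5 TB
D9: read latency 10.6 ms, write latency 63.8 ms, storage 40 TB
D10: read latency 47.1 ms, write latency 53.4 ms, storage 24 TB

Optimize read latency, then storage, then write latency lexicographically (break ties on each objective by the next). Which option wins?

First minimize read latency: best is 10.6, kept {D1, D6, D9}.
Then maximize storage: best is 40, kept {D6, D9}.
Then minimize write latency: best is 48.7, kept {D6}.

D6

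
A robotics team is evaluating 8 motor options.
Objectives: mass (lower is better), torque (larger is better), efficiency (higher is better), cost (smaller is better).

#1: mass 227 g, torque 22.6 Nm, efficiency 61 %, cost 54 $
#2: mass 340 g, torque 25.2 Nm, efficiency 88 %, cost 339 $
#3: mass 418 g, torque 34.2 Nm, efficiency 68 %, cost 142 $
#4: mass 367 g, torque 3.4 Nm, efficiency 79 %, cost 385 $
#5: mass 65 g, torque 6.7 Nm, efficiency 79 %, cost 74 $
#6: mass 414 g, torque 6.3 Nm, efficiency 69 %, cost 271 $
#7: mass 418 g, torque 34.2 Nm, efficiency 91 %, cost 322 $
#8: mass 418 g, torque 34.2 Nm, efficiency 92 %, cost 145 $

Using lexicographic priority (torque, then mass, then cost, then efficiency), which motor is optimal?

#3

First maximize torque: best is 34.2, kept {#3, #7, #8}.
Then minimize mass: best is 418, kept {#3, #7, #8}.
Then minimize cost: best is 142, kept {#3}.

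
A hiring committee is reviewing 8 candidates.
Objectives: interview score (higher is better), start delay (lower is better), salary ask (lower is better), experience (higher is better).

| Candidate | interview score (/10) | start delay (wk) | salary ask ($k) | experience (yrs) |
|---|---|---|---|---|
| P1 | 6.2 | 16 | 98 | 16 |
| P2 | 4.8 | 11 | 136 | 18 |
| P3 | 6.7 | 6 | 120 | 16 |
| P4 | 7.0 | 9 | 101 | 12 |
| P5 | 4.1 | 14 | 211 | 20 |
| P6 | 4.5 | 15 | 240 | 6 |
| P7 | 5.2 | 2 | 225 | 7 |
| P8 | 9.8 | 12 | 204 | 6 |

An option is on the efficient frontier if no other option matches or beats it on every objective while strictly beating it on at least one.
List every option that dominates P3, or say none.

P1: worse on interview score (6.2 vs 6.7).
P2: worse on interview score (4.8 vs 6.7).
P4: worse on start delay (9 vs 6).
P5: worse on interview score (4.1 vs 6.7).
P6: worse on interview score (4.5 vs 6.7).
P7: worse on interview score (5.2 vs 6.7).
P8: worse on start delay (12 vs 6).
No option dominates P3.

none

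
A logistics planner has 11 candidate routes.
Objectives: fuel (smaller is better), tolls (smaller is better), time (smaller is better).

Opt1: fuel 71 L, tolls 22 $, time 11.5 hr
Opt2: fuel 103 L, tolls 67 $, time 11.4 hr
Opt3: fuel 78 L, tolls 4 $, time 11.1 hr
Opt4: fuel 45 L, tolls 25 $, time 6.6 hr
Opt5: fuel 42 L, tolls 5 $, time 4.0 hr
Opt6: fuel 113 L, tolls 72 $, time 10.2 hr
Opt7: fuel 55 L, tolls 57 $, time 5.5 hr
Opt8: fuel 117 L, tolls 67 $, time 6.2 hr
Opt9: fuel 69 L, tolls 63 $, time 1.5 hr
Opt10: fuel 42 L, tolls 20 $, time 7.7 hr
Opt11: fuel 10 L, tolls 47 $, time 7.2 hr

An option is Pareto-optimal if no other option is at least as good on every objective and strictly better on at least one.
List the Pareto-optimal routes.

Opt1: dominated by Opt5 (fuel 42≤71, tolls 5≤22, time 4.0≤11.5).
Opt2: dominated by Opt3 (fuel 78≤103, tolls 4≤67, time 11.1≤11.4).
Opt3: not dominated (best tolls).
Opt4: dominated by Opt5 (fuel 42≤45, tolls 5≤25, time 4.0≤6.6).
Opt5: not dominated.
Opt6: dominated by Opt4 (fuel 45≤113, tolls 25≤72, time 6.6≤10.2).
Opt7: dominated by Opt5 (fuel 42≤55, tolls 5≤57, time 4.0≤5.5).
Opt8: dominated by Opt5 (fuel 42≤117, tolls 5≤67, time 4.0≤6.2).
Opt9: not dominated (best time).
Opt10: dominated by Opt5 (fuel 42≤42, tolls 5≤20, time 4.0≤7.7).
Opt11: not dominated (best fuel).

Opt3, Opt5, Opt9, Opt11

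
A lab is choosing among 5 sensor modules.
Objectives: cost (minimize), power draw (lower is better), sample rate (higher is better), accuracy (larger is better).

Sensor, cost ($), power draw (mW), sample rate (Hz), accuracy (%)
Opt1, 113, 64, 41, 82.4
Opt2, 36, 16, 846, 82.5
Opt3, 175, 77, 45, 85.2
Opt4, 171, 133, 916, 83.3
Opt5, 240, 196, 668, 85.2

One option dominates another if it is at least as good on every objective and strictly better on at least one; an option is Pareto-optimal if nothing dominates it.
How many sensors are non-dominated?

4

Opt1: dominated by Opt2 (cost 36≤113, power draw 16≤64, sample rate 846≥41, accuracy 82.5≥82.4).
Opt2: not dominated (best cost).
Opt3: not dominated.
Opt4: not dominated (best sample rate).
Opt5: not dominated.
Pareto-optimal: Opt2, Opt3, Opt4, Opt5 → 4.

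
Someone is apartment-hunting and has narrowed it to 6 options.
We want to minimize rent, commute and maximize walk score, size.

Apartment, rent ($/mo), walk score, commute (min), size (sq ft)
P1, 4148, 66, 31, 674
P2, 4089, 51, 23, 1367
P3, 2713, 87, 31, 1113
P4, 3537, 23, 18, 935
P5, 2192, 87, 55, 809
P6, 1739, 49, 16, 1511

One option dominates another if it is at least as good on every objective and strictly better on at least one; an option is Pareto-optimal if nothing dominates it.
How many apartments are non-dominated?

P1: dominated by P3 (rent 2713≤4148, walk score 87≥66, commute 31≤31, size 1113≥674).
P2: not dominated.
P3: not dominated.
P4: dominated by P6 (rent 1739≤3537, walk score 49≥23, commute 16≤18, size 1511≥935).
P5: not dominated.
P6: not dominated (best rent).
Pareto-optimal: P2, P3, P5, P6 → 4.

4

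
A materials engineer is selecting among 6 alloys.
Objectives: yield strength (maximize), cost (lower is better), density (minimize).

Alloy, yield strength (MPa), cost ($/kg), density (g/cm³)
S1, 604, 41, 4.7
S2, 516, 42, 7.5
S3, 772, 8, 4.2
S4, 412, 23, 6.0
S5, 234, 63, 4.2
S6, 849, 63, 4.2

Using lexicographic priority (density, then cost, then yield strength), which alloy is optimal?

S3

First minimize density: best is 4.2, kept {S3, S5, S6}.
Then minimize cost: best is 8, kept {S3}.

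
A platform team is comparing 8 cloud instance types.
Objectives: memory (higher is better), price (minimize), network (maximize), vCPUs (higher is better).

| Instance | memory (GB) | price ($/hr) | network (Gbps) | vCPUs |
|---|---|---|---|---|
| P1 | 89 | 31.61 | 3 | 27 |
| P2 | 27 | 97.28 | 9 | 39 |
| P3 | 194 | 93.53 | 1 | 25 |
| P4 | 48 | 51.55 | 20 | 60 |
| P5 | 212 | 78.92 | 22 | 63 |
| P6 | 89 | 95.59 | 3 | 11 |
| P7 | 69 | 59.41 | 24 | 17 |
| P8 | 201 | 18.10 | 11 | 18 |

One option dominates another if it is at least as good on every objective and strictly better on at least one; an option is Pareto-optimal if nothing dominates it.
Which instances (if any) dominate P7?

P1: worse on network (3 vs 24).
P2: worse on memory (27 vs 69).
P3: worse on price (93.53 vs 59.41).
P4: worse on memory (48 vs 69).
P5: worse on price (78.92 vs 59.41).
P6: worse on price (95.59 vs 59.41).
P8: worse on network (11 vs 24).
No option dominates P7.

none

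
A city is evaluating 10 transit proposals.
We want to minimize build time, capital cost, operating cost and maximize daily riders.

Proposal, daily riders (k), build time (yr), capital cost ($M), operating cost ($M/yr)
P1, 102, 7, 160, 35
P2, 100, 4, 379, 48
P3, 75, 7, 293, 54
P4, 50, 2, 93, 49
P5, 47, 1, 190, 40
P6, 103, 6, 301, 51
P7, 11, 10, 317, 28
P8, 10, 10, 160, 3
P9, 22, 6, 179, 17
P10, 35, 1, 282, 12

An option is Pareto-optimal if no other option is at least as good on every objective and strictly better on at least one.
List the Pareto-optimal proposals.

P1: not dominated.
P2: not dominated.
P3: dominated by P1 (daily riders 102≥75, build time 7≤7, capital cost 160≤293, operating cost 35≤54).
P4: not dominated (best capital cost).
P5: not dominated.
P6: not dominated (best daily riders).
P7: dominated by P9 (daily riders 22≥11, build time 6≤10, capital cost 179≤317, operating cost 17≤28).
P8: not dominated (best operating cost).
P9: not dominated.
P10: not dominated.

P1, P2, P4, P5, P6, P8, P9, P10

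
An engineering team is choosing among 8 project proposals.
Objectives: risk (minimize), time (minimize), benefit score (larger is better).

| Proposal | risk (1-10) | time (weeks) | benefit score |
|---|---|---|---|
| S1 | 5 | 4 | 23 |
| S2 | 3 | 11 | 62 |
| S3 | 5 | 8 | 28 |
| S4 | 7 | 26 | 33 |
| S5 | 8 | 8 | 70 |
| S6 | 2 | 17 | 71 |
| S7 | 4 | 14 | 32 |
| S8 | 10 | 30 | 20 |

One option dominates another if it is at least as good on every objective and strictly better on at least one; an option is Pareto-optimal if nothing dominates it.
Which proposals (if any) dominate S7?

S2

S2: risk 3≤4, time 11≤14, benefit score 62≥32 — dominates S7.
Others (S1, S3, S4, S5, S6, S8) are each worse than S7 on at least one objective.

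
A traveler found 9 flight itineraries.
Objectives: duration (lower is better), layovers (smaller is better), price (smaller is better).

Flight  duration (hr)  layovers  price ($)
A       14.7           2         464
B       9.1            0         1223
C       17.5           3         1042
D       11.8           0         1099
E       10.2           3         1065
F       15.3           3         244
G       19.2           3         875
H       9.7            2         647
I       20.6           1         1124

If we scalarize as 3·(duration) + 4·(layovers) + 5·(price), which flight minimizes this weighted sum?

F

A: 3·14.7 + 4·2 + 5·464 = 2372.1
B: 3·9.1 + 4·0 + 5·1223 = 6142.3
C: 3·17.5 + 4·3 + 5·1042 = 5274.5
D: 3·11.8 + 4·0 + 5·1099 = 5530.4
E: 3·10.2 + 4·3 + 5·1065 = 5367.6
F: 3·15.3 + 4·3 + 5·244 = 1277.9
G: 3·19.2 + 4·3 + 5·875 = 4444.6
H: 3·9.7 + 4·2 + 5·647 = 3272.1
I: 3·20.6 + 4·1 + 5·1124 = 5685.8
Lowest: F at 1277.9.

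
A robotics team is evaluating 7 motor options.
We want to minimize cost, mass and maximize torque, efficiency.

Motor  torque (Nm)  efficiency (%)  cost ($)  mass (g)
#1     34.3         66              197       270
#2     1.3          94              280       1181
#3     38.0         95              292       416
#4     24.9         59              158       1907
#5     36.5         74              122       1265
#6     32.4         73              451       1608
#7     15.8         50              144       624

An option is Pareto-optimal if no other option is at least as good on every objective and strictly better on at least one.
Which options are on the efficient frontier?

#1, #2, #3, #5, #7

#1: not dominated (best mass).
#2: not dominated.
#3: not dominated (best torque).
#4: dominated by #5 (torque 36.5≥24.9, efficiency 74≥59, cost 122≤158, mass 1265≤1907).
#5: not dominated (best cost).
#6: dominated by #3 (torque 38.0≥32.4, efficiency 95≥73, cost 292≤451, mass 416≤1608).
#7: not dominated.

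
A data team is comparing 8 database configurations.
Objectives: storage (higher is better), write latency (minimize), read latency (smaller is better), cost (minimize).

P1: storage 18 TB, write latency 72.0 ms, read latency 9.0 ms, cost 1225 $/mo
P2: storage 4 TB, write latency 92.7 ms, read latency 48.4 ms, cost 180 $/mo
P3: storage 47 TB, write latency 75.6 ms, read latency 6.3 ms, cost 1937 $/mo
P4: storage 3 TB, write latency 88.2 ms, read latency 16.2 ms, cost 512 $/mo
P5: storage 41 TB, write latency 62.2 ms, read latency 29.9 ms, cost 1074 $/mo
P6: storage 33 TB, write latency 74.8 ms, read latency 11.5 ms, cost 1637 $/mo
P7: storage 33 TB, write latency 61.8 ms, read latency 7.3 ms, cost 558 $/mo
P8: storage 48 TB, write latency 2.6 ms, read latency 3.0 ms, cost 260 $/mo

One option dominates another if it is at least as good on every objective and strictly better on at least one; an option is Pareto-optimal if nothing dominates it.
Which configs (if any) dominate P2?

P1: worse on cost (1225 vs 180).
P3: worse on cost (1937 vs 180).
P4: worse on storage (3 vs 4).
P5: worse on cost (1074 vs 180).
P6: worse on cost (1637 vs 180).
P7: worse on cost (558 vs 180).
P8: worse on cost (260 vs 180).
No option dominates P2.

none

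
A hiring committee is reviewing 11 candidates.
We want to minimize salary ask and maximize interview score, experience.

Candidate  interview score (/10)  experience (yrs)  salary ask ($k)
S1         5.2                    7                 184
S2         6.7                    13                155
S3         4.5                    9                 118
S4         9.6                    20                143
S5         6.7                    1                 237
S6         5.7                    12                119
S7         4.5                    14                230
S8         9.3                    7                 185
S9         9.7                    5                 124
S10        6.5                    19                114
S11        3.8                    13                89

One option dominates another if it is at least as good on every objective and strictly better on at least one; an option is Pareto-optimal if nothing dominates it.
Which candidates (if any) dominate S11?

S1: worse on experience (7 vs 13).
S2: worse on salary ask (155 vs 89).
S3: worse on experience (9 vs 13).
S4: worse on salary ask (143 vs 89).
S5: worse on experience (1 vs 13).
S6: worse on experience (12 vs 13).
S7: worse on salary ask (230 vs 89).
S8: worse on experience (7 vs 13).
S9: worse on experience (5 vs 13).
S10: worse on salary ask (114 vs 89).
No option dominates S11.

none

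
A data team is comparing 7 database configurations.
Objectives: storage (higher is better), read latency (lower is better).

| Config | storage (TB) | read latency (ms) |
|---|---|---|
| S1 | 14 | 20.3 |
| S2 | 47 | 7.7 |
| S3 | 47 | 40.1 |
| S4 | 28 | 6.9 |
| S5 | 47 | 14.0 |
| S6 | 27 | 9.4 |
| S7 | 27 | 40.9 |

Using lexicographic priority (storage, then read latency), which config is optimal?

First maximize storage: best is 47, kept {S2, S3, S5}.
Then minimize read latency: best is 7.7, kept {S2}.

S2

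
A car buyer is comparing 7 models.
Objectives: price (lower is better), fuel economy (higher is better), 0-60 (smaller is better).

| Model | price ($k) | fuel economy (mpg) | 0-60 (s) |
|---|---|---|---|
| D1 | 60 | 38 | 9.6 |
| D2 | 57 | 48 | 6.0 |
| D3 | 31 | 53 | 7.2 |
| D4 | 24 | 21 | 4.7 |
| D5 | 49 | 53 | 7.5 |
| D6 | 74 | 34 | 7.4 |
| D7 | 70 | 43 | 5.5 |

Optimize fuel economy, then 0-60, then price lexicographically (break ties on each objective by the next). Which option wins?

First maximize fuel economy: best is 53, kept {D3, D5}.
Then minimize 0-60: best is 7.2, kept {D3}.

D3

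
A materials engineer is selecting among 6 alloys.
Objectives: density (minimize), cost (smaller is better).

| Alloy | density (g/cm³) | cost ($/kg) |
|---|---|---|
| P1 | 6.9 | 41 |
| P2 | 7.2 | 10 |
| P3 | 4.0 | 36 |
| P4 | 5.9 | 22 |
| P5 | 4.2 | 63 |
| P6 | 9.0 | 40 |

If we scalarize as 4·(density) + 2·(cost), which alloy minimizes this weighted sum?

P1: 4·6.9 + 2·41 = 109.6
P2: 4·7.2 + 2·10 = 48.8
P3: 4·4.0 + 2·36 = 88.0
P4: 4·5.9 + 2·22 = 67.6
P5: 4·4.2 + 2·63 = 142.8
P6: 4·9.0 + 2·40 = 116.0
Lowest: P2 at 48.8.

P2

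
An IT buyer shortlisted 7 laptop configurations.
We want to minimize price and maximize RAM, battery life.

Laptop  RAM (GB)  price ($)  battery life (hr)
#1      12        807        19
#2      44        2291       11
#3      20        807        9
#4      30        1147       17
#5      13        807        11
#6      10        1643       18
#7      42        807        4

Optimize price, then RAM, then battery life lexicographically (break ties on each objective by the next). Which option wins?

First minimize price: best is 807, kept {#1, #3, #5, #7}.
Then maximize RAM: best is 42, kept {#7}.

#7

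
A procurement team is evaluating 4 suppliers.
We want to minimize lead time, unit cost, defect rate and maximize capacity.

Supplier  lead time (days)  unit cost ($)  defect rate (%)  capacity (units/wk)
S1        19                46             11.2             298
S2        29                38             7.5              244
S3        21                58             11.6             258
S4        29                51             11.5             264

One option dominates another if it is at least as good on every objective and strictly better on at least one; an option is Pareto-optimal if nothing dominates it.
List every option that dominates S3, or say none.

S1

S1: lead time 19≤21, unit cost 46≤58, defect rate 11.2≤11.6, capacity 298≥258 — dominates S3.
Others (S2, S4) are each worse than S3 on at least one objective.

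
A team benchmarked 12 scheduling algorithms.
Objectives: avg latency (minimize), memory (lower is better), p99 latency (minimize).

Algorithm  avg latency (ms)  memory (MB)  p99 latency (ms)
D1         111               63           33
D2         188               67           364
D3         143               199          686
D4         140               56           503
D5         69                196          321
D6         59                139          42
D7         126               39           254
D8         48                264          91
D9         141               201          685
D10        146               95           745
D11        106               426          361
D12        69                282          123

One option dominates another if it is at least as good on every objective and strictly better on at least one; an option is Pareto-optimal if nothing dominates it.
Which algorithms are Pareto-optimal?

D1, D6, D7, D8

D1: not dominated (best p99 latency).
D2: dominated by D1 (avg latency 111≤188, memory 63≤67, p99 latency 33≤364).
D3: dominated by D1 (avg latency 111≤143, memory 63≤199, p99 latency 33≤686).
D4: dominated by D7 (avg latency 126≤140, memory 39≤56, p99 latency 254≤503).
D5: dominated by D6 (avg latency 59≤69, memory 139≤196, p99 latency 42≤321).
D6: not dominated.
D7: not dominated (best memory).
D8: not dominated (best avg latency).
D9: dominated by D1 (avg latency 111≤141, memory 63≤201, p99 latency 33≤685).
D10: dominated by D1 (avg latency 111≤146, memory 63≤95, p99 latency 33≤745).
D11: dominated by D5 (avg latency 69≤106, memory 196≤426, p99 latency 321≤361).
D12: dominated by D6 (avg latency 59≤69, memory 139≤282, p99 latency 42≤123).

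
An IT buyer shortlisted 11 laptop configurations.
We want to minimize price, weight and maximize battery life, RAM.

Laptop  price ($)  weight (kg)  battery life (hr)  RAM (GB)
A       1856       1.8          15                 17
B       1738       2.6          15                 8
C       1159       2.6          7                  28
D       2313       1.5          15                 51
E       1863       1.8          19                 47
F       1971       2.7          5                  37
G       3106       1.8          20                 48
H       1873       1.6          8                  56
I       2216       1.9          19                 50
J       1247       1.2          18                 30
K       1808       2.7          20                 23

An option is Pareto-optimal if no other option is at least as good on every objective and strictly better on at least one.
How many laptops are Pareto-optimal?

8

A: dominated by J (price 1247≤1856, weight 1.2≤1.8, battery life 18≥15, RAM 30≥17).
B: dominated by J (price 1247≤1738, weight 1.2≤2.6, battery life 18≥15, RAM 30≥8).
C: not dominated (best price).
D: not dominated.
E: not dominated.
F: dominated by E (price 1863≤1971, weight 1.8≤2.7, battery life 19≥5, RAM 47≥37).
G: not dominated.
H: not dominated (best RAM).
I: not dominated.
J: not dominated (best weight).
K: not dominated.
Pareto-optimal: C, D, E, G, H, I, J, K → 8.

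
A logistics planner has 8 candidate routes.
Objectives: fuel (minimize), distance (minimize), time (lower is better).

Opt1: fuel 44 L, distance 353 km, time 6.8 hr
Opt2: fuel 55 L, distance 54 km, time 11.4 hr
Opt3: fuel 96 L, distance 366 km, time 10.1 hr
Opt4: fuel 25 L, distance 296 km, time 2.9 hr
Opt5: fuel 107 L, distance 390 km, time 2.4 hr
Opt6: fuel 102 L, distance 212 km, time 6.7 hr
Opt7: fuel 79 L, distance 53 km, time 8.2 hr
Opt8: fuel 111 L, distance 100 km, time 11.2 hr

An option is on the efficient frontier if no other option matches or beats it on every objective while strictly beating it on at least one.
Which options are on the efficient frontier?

Opt1: dominated by Opt4 (fuel 25≤44, distance 296≤353, time 2.9≤6.8).
Opt2: not dominated.
Opt3: dominated by Opt1 (fuel 44≤96, distance 353≤366, time 6.8≤10.1).
Opt4: not dominated (best fuel).
Opt5: not dominated (best time).
Opt6: not dominated.
Opt7: not dominated (best distance).
Opt8: dominated by Opt7 (fuel 79≤111, distance 53≤100, time 8.2≤11.2).

Opt2, Opt4, Opt5, Opt6, Opt7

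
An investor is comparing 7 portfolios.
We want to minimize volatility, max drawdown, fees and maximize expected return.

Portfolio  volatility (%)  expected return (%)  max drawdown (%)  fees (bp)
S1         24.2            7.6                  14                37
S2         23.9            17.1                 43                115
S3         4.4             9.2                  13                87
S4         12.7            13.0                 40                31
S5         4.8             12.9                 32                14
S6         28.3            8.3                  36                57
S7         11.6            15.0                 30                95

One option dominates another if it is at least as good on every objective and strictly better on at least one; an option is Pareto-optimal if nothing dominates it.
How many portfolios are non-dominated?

S1: not dominated.
S2: not dominated (best expected return).
S3: not dominated (best volatility).
S4: not dominated.
S5: not dominated (best fees).
S6: dominated by S5 (volatility 4.8≤28.3, expected return 12.9≥8.3, max drawdown 32≤36, fees 14≤57).
S7: not dominated.
Pareto-optimal: S1, S2, S3, S4, S5, S7 → 6.

6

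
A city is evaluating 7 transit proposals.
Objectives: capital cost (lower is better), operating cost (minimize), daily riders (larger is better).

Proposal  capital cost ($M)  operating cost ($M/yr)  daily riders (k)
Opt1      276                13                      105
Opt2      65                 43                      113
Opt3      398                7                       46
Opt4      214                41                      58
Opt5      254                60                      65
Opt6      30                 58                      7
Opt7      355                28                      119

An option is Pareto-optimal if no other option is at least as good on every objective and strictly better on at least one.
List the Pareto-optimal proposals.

Opt1, Opt2, Opt3, Opt4, Opt6, Opt7

Opt1: not dominated.
Opt2: not dominated.
Opt3: not dominated (best operating cost).
Opt4: not dominated.
Opt5: dominated by Opt2 (capital cost 65≤254, operating cost 43≤60, daily riders 113≥65).
Opt6: not dominated (best capital cost).
Opt7: not dominated (best daily riders).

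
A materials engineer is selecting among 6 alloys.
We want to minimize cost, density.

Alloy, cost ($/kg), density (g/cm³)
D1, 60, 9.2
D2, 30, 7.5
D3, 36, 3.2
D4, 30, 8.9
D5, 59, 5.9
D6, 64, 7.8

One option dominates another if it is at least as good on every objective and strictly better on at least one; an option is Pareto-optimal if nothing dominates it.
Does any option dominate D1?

Yes

D2 vs D1: cost 30≤60, density 7.5≤9.2 — D2 is at least as good on every objective and strictly better on at least one, so D2 dominates D1.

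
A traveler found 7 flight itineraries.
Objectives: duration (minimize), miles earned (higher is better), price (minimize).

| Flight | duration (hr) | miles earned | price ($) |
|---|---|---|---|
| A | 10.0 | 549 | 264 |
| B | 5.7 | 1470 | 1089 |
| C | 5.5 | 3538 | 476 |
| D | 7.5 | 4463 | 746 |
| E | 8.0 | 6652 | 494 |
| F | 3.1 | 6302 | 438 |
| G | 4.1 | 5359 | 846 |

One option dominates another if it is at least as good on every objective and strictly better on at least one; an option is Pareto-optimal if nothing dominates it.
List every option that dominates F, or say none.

A: worse on duration (10.0 vs 3.1).
B: worse on duration (5.7 vs 3.1).
C: worse on duration (5.5 vs 3.1).
D: worse on duration (7.5 vs 3.1).
E: worse on duration (8.0 vs 3.1).
G: worse on duration (4.1 vs 3.1).
No option dominates F.

none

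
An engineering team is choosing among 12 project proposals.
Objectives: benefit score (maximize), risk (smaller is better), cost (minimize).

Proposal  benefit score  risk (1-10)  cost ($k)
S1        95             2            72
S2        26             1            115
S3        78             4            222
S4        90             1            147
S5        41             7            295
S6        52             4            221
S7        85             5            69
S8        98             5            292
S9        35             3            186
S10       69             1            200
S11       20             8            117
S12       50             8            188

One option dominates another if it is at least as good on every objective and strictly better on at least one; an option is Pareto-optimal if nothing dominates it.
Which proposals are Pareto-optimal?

S1: not dominated.
S2: not dominated.
S3: dominated by S1 (benefit score 95≥78, risk 2≤4, cost 72≤222).
S4: not dominated.
S5: dominated by S1 (benefit score 95≥41, risk 2≤7, cost 72≤295).
S6: dominated by S1 (benefit score 95≥52, risk 2≤4, cost 72≤221).
S7: not dominated (best cost).
S8: not dominated (best benefit score).
S9: dominated by S1 (benefit score 95≥35, risk 2≤3, cost 72≤186).
S10: dominated by S4 (benefit score 90≥69, risk 1≤1, cost 147≤200).
S11: dominated by S1 (benefit score 95≥20, risk 2≤8, cost 72≤117).
S12: dominated by S1 (benefit score 95≥50, risk 2≤8, cost 72≤188).

S1, S2, S4, S7, S8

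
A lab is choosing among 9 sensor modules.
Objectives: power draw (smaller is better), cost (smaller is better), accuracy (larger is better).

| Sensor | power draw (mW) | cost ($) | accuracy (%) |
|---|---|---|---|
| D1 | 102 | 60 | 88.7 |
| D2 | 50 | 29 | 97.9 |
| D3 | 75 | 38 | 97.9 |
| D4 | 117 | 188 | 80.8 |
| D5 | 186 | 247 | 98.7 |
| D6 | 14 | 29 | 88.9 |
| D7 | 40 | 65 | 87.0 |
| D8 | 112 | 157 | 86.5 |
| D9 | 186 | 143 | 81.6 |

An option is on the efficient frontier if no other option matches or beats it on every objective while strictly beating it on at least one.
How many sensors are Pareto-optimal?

3

D1: dominated by D2 (power draw 50≤102, cost 29≤60, accuracy 97.9≥88.7).
D2: not dominated.
D3: dominated by D2 (power draw 50≤75, cost 29≤38, accuracy 97.9≥97.9).
D4: dominated by D1 (power draw 102≤117, cost 60≤188, accuracy 88.7≥80.8).
D5: not dominated (best accuracy).
D6: not dominated (best power draw).
D7: dominated by D6 (power draw 14≤40, cost 29≤65, accuracy 88.9≥87.0).
D8: dominated by D1 (power draw 102≤112, cost 60≤157, accuracy 88.7≥86.5).
D9: dominated by D1 (power draw 102≤186, cost 60≤143, accuracy 88.7≥81.6).
Pareto-optimal: D2, D5, D6 → 3.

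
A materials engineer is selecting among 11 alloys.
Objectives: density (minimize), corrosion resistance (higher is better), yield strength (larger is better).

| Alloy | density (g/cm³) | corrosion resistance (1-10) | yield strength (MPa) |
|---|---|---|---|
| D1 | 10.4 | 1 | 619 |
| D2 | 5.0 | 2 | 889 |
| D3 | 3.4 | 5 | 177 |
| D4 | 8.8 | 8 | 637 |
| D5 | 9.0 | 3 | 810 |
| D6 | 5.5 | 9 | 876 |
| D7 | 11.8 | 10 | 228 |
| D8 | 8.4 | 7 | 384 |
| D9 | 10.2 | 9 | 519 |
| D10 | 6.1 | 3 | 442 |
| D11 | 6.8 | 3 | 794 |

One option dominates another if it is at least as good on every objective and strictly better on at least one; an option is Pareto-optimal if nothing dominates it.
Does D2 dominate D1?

D2 vs D1: density 5.0≤10.4, corrosion resistance 2≥1, yield strength 889≥619 — D2 is at least as good on every objective with at least one strict improvement.

Yes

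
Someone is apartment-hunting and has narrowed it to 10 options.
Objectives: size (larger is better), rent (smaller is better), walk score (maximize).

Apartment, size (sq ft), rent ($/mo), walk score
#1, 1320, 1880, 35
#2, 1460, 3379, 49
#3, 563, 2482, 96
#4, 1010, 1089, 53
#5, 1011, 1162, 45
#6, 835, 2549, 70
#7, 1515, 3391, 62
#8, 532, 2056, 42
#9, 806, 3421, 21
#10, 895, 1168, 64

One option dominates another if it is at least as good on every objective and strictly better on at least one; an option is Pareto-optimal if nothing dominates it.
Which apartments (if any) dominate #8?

#4: size 1010≥532, rent 1089≤2056, walk score 53≥42 — dominates #8.
#5: size 1011≥532, rent 1162≤2056, walk score 45≥42 — dominates #8.
#10: size 895≥532, rent 1168≤2056, walk score 64≥42 — dominates #8.
Others (#1, #2, #3, #6, #7, #9) are each worse than #8 on at least one objective.

#4, #5, #10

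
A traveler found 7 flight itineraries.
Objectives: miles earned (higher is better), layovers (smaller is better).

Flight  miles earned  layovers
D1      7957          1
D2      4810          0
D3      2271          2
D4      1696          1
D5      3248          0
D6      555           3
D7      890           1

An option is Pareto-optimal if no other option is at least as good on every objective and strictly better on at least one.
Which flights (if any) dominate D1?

none

D2: worse on miles earned (4810 vs 7957).
D3: worse on miles earned (2271 vs 7957).
D4: worse on miles earned (1696 vs 7957).
D5: worse on miles earned (3248 vs 7957).
D6: worse on miles earned (555 vs 7957).
D7: worse on miles earned (890 vs 7957).
No option dominates D1.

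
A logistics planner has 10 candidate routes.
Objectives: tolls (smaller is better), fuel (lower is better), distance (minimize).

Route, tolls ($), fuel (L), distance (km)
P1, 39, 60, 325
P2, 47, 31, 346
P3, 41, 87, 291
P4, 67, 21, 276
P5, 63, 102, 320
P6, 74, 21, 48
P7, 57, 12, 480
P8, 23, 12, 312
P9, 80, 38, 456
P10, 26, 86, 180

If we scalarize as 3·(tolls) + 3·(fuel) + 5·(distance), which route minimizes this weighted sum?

P1: 3·39 + 3·60 + 5·325 = 1922
P2: 3·47 + 3·31 + 5·346 = 1964
P3: 3·41 + 3·87 + 5·291 = 1839
P4: 3·67 + 3·21 + 5·276 = 1644
P5: 3·63 + 3·102 + 5·320 = 2095
P6: 3·74 + 3·21 + 5·48 = 525
P7: 3·57 + 3·12 + 5·480 = 2607
P8: 3·23 + 3·12 + 5·312 = 1665
P9: 3·80 + 3·38 + 5·456 = 2634
P10: 3·26 + 3·86 + 5·180 = 1236
Lowest: P6 at 525.

P6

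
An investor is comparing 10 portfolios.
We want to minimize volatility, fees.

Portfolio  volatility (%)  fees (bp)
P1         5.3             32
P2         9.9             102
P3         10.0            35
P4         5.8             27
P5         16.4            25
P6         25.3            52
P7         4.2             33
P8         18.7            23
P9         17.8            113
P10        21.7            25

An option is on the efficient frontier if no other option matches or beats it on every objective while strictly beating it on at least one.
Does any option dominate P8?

P1: worse on fees (32 vs 23).
P2: worse on fees (102 vs 23).
P3: worse on fees (35 vs 23).
P4: worse on fees (27 vs 23).
P5: worse on fees (25 vs 23).
P6: worse on volatility (25.3 vs 18.7).
P7: worse on fees (33 vs 23).
P9: worse on fees (113 vs 23).
P10: worse on volatility (21.7 vs 18.7).
No option is at least as good as P8 on every objective and strictly better on one.

No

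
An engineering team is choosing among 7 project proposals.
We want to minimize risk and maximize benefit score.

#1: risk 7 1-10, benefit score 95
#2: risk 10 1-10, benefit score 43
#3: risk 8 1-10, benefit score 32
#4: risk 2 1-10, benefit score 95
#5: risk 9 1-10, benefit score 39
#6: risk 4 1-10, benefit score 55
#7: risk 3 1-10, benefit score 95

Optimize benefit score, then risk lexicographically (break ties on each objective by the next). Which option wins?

#4

First maximize benefit score: best is 95, kept {#1, #4, #7}.
Then minimize risk: best is 2, kept {#4}.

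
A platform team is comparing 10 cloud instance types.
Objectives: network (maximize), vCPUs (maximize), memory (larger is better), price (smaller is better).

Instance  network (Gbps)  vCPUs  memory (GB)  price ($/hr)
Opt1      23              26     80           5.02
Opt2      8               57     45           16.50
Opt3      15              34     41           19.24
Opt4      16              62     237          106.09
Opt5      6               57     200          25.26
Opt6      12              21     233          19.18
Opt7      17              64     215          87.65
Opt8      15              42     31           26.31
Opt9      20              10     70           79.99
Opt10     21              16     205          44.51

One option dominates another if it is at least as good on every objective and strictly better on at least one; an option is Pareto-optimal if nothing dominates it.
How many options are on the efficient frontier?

Opt1: not dominated (best network).
Opt2: not dominated.
Opt3: not dominated.
Opt4: not dominated (best memory).
Opt5: not dominated.
Opt6: not dominated.
Opt7: not dominated (best vCPUs).
Opt8: not dominated.
Opt9: dominated by Opt1 (network 23≥20, vCPUs 26≥10, memory 80≥70, price 5.02≤79.99).
Opt10: not dominated.
Pareto-optimal: Opt1, Opt2, Opt3, Opt4, Opt5, Opt6, Opt7, Opt8, Opt10 → 9.

9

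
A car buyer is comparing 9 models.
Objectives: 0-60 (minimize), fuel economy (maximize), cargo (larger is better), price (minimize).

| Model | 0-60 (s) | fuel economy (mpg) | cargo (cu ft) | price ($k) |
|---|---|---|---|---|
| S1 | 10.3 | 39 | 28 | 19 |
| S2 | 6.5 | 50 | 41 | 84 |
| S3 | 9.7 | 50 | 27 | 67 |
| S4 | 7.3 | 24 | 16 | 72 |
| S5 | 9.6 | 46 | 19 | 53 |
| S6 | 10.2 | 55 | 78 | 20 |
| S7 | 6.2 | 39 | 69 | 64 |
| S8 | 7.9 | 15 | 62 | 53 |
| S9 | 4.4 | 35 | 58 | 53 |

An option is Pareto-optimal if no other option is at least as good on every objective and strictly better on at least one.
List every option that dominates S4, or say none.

S7: 0-60 6.2≤7.3, fuel economy 39≥24, cargo 69≥16, price 64≤72 — dominates S4.
S9: 0-60 4.4≤7.3, fuel economy 35≥24, cargo 58≥16, price 53≤72 — dominates S4.
Others (S1, S2, S3, S5, S6, S8) are each worse than S4 on at least one objective.

S7, S9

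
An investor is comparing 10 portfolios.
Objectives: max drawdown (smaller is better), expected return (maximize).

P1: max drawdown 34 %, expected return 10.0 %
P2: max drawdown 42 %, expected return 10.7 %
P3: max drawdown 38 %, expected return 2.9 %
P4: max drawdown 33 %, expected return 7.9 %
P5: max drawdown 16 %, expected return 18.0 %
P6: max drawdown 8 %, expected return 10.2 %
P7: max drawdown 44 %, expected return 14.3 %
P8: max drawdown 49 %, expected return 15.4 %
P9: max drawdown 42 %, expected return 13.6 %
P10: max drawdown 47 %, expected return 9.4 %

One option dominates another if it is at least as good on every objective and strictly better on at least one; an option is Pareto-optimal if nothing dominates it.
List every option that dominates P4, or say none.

P5: max drawdown 16≤33, expected return 18.0≥7.9 — dominates P4.
P6: max drawdown 8≤33, expected return 10.2≥7.9 — dominates P4.
Others (P1, P2, P3, P7, P8, P9, P10) are each worse than P4 on at least one objective.

P5, P6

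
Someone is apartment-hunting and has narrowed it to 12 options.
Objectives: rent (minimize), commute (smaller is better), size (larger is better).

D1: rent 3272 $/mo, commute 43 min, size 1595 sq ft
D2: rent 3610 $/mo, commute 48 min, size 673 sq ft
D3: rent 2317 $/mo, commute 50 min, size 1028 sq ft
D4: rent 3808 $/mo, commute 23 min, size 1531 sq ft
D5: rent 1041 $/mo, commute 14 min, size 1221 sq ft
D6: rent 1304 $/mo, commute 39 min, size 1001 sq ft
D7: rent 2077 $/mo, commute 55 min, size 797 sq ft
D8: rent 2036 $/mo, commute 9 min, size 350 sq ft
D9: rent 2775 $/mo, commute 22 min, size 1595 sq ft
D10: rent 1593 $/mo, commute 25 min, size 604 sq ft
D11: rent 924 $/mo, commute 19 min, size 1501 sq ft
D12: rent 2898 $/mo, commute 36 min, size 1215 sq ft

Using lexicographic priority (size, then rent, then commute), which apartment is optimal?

D9

First maximize size: best is 1595, kept {D1, D9}.
Then minimize rent: best is 2775, kept {D9}.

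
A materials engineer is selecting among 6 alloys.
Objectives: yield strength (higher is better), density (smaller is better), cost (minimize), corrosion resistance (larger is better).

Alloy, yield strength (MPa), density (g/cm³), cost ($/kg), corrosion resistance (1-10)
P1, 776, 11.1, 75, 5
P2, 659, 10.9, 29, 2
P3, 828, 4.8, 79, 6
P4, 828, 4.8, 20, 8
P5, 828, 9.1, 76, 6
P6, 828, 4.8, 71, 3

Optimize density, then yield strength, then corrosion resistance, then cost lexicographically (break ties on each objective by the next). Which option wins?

P4

First minimize density: best is 4.8, kept {P3, P4, P6}.
Then maximize yield strength: best is 828, kept {P3, P4, P6}.
Then maximize corrosion resistance: best is 8, kept {P4}.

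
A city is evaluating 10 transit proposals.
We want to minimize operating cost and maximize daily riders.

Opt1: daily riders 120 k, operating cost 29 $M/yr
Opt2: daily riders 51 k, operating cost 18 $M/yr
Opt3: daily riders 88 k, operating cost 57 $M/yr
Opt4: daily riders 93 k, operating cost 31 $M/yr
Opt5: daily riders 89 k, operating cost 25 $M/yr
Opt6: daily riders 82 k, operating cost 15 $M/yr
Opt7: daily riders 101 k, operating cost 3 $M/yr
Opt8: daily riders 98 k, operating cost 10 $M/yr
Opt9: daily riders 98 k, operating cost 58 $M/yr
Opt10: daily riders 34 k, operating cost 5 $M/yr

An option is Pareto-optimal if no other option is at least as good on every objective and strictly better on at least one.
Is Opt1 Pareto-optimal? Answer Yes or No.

Yes

Opt2: worse on daily riders (51 vs 120).
Opt3: worse on daily riders (88 vs 120).
Opt4: worse on daily riders (93 vs 120).
Opt5: worse on daily riders (89 vs 120).
Opt6: worse on daily riders (82 vs 120).
Opt7: worse on daily riders (101 vs 120).
Opt8: worse on daily riders (98 vs 120).
Opt9: worse on daily riders (98 vs 120).
Opt10: worse on daily riders (34 vs 120).
No option is at least as good as Opt1 on every objective and strictly better on one.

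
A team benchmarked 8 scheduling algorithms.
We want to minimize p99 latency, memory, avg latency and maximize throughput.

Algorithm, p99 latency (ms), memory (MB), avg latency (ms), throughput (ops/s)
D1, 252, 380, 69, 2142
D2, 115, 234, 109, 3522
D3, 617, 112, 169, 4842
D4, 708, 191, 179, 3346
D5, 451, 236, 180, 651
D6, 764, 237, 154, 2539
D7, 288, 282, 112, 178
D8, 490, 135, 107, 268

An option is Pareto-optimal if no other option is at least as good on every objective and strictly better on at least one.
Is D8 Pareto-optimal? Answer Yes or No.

D1: worse on memory (380 vs 135).
D2: worse on memory (234 vs 135).
D3: worse on p99 latency (617 vs 490).
D4: worse on p99 latency (708 vs 490).
D5: worse on memory (236 vs 135).
D6: worse on p99 latency (764 vs 490).
D7: worse on memory (282 vs 135).
No option is at least as good as D8 on every objective and strictly better on one.

Yes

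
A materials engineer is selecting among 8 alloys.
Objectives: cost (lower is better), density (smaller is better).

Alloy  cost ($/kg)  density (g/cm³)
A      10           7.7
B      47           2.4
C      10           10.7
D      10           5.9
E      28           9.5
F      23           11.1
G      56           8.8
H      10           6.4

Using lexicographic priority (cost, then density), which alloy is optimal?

D

First minimize cost: best is 10, kept {A, C, D, H}.
Then minimize density: best is 5.9, kept {D}.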